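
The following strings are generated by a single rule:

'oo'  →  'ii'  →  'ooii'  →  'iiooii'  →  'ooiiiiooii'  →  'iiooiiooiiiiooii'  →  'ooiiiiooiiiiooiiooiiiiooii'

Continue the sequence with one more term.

This is a Fibonacci-style word recurrence s(k) = s(k−2)·s(k−1): e.g. oo·ii = ooii.
The next term joins iiooiiooiiiiooii and ooiiiiooiiiiooiiooiiiiooii.

iiooiiooiiiiooiiooiiiiooiiiiooiiooiiiiooii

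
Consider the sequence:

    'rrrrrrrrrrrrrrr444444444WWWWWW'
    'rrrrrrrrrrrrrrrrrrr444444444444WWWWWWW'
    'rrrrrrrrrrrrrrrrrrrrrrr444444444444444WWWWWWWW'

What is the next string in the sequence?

Each string has the form r^{4n+3} 4^{3n} W^{n+3}, where the shown terms are n = 3, 4, 5.
At n = 6 the blocks have lengths 27, 18, 9.

rrrrrrrrrrrrrrrrrrrrrrrrrrr444444444444444444WWWWWWWWW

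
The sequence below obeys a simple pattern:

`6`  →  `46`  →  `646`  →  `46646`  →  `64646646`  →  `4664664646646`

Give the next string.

646466464664664646646

This is a Fibonacci-style word recurrence s(k) = s(k−2)·s(k−1): e.g. 6·46 = 646.
The next term joins 64646646 and 4664664646646.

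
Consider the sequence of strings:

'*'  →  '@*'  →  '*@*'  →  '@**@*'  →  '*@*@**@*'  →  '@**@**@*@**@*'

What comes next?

*@*@**@*@**@**@*@**@*

Each term (from the third on) is the two preceding terms concatenated in order: term 3 = *·@* = *@*.
The next term joins *@*@**@* and @**@**@*@**@*.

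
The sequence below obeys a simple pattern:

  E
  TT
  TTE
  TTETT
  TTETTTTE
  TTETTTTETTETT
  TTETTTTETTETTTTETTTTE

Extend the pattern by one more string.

This is a Fibonacci-style word recurrence s(k) = s(k−1)·s(k−2): e.g. TT·E = TTE.
So term 8 is TTETTTTETTETTTTETTTTE·TTETTTTETTETT.

TTETTTTETTETTTTETTTTETTETTTTETTETT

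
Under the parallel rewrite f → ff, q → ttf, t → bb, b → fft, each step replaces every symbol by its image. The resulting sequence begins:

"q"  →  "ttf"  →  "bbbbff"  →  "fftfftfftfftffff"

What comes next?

Rewriting the 16 symbols of fftfftfftfftffff one by one yields ff ff bb ff ff bb ff ff bb ff ff bb ff ff ff ff; concatenated:

ffffbbffffbbffffbbffffbbffffffff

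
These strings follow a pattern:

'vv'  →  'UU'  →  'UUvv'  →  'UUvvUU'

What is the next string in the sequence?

This is a Fibonacci-style word recurrence s(k) = s(k−1)·s(k−2): e.g. UU·vv = UUvv.
The next term joins UUvvUU and UUvv.

UUvvUUUUvv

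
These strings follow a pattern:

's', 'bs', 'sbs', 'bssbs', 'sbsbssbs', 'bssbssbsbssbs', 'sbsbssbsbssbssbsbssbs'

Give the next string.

bssbssbsbssbssbsbssbsbssbssbsbssbs

Each term (from the third on) is the two preceding terms concatenated in order: term 3 = s·bs = sbs.
The next term joins bssbssbsbssbs and sbsbssbsbssbssbsbssbs.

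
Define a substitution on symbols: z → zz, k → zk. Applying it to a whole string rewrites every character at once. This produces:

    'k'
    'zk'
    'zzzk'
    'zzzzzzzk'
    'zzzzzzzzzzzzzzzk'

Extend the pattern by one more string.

zzzzzzzzzzzzzzzzzzzzzzzzzzzzzzzk

Replace each of the 16 characters of zzzzzzzzzzzzzzzk in place — zz zz zz zz zz zz zz zz zz zz zz zz zz zz zz zk — and concatenate.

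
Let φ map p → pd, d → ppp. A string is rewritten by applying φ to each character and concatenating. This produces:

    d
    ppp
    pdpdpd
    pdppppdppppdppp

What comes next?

Applying the rule to each of the 15 symbols of pdppppdppppdppp gives the pieces pd ppp pd pd pd pd ppp pd pd pd pd ppp pd pd pd, which concatenate to the answer.

pdppppdpdpdpdppppdpdpdpdppppdpdpd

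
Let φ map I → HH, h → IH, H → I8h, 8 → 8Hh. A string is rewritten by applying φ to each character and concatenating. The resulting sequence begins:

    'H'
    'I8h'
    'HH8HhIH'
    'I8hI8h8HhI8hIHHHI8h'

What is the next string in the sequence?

φ(I8hI8h8HhI8hIHHHI8h) expands symbol-by-symbol to HH 8Hh IH HH 8Hh IH 8Hh I8h IH HH 8Hh IH HH I8h I8h I8h HH 8Hh IH; joining the 19 pieces gives the next term.

HH8HhIHHH8HhIH8HhI8hIHHH8HhIHHHI8hI8hI8hHH8HhIH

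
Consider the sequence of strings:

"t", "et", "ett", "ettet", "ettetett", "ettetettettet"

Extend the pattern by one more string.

From term 3 onward, concatenate the last term with the second-to-last: et·t = ett, ett·et = ettet, …
Continuing: ettetettettet · ettetett gives term 7.

ettetettettetettetett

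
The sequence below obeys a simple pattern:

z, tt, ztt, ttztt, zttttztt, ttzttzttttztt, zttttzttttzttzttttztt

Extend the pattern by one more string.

Each term (from the third on) is the two preceding terms concatenated in order: term 3 = z·tt = ztt.
Continuing: ttzttzttttztt · zttttzttttzttzttttztt gives term 8.

ttzttzttttzttzttttzttttzttzttttztt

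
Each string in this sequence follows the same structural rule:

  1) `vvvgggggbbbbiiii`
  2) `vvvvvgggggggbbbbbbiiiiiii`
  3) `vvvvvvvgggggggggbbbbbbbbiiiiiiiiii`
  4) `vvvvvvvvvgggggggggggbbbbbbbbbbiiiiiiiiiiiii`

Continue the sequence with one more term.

The n-th term is 2n-1 v's then 2n+1 g's then 2n b's then 3n-2 i's, where the shown terms are n = 2, 3, 4, 5.
At n = 6 the blocks have lengths 11, 13, 12, 16.

vvvvvvvvvvvgggggggggggggbbbbbbbbbbbbiiiiiiiiiiiiiiii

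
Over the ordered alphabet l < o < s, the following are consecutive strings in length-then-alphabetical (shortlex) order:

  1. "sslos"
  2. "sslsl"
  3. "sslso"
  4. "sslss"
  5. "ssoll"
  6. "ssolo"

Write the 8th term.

Advancing 2 positions from ssolo through ssolo → ssols reaches term 8.

ssool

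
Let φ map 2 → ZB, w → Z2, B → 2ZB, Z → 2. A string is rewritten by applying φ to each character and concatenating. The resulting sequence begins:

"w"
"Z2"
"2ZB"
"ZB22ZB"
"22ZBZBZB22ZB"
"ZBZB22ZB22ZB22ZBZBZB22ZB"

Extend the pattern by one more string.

Rewriting the 24 symbols of ZBZB22ZB22ZB22ZBZBZB22ZB one by one yields 2 2ZB 2 2ZB ZB ZB 2 2ZB ZB ZB 2 2ZB ZB ZB 2 2ZB 2 2ZB 2 2ZB ZB ZB 2 2ZB; concatenated:

22ZB22ZBZBZB22ZBZBZB22ZBZBZB22ZB22ZB22ZBZBZB22ZB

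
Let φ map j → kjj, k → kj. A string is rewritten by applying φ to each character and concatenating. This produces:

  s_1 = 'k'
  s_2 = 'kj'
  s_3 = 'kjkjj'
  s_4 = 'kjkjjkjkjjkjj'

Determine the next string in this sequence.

Applying the rule to each of the 13 symbols of kjkjjkjkjjkjj gives the pieces kj kjj kj kjj kjj kj kjj kj kjj kjj kj kjj kjj, which concatenate to the answer.

kjkjjkjkjjkjjkjkjjkjkjjkjjkjkjjkjj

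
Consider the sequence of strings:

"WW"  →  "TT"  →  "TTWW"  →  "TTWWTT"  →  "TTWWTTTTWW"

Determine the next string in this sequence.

From term 3 onward, concatenate the last term with the second-to-last: TT·WW = TTWW, TTWW·TT = TTWWTT, …
Continuing: TTWWTTTTWW · TTWWTT gives term 6.

TTWWTTTTWWTTWWTT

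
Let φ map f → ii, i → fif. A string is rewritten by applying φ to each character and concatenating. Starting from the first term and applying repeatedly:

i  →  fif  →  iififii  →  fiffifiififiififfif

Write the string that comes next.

Rewriting the 19 symbols of fiffifiififiififfif one by one yields ii fif ii ii fif ii fif fif ii fif ii fif fif ii fif ii ii fif ii; concatenated:

iififiiiififiififfifiififiififfifiififiiiififii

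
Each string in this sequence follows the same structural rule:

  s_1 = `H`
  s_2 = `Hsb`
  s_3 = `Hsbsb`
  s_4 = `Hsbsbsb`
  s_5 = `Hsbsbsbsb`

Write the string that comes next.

Every step adds sb to the end: s(k+1) = s(k)·sb.
Applying this once more to Hsbsbsbsb:

Hsbsbsbsbsb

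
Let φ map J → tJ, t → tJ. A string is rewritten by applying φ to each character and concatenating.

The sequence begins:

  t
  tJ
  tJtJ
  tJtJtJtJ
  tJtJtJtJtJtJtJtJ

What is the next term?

Replace each of the 16 characters of tJtJtJtJtJtJtJtJ in place — tJ tJ tJ tJ tJ tJ tJ tJ tJ tJ tJ tJ tJ tJ tJ tJ — and concatenate.

tJtJtJtJtJtJtJtJtJtJtJtJtJtJtJtJ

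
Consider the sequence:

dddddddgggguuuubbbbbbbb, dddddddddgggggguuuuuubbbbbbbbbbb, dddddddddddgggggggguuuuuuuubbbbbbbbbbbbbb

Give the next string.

Reading off run lengths: d runs 7, 9, 11; g runs 4, 6, 8; u runs 4, 6, 8; b runs 8, 11, 14 — each is linear in n, where the shown terms are n = 2, 3, 4.
Setting n = 5 gives 13, 10, 10, 17 characters in each block.

dddddddddddddgggggggggguuuuuuuuuubbbbbbbbbbbbbbbbb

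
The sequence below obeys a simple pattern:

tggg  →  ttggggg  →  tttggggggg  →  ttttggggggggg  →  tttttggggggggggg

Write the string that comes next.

ttttttggggggggggggg

The n-th term is n-1 t's then 2n-1 g's, where the shown terms are n = 2, 3, 4, 5, 6.
For the next term, n = 7, so the run lengths are 6, 13.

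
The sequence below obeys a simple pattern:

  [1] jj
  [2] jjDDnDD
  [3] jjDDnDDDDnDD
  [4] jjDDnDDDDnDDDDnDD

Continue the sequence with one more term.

The strings grow by a fixed suffix DDnDD each time.
One more step from jjDDnDDDDnDDDDnDD gives the answer.

jjDDnDDDDnDDDDnDDDDnDD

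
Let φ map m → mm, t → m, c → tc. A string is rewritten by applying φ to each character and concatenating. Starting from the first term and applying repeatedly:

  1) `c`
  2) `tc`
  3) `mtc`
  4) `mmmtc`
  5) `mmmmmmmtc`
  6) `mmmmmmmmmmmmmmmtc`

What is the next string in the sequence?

mmmmmmmmmmmmmmmmmmmmmmmmmmmmmmmtc

φ(mmmmmmmmmmmmmmmtc) expands symbol-by-symbol to mm mm mm mm mm mm mm mm mm mm mm mm mm mm mm m tc; joining the 17 pieces gives the next term.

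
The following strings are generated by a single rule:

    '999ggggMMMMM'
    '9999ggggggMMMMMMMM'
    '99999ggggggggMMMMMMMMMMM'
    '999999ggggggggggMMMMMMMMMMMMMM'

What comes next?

9999999ggggggggggggMMMMMMMMMMMMMMMMM

Each string has the form 9^{n+2} g^{2n+2} M^{3n+2} (n = 1, 2, …).
At n = 5 the blocks have lengths 7, 12, 17.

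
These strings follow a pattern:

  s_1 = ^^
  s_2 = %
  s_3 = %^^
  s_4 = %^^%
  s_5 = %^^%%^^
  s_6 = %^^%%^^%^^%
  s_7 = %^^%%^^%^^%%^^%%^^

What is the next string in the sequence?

Each term (from the third on) is the previous term followed by the one before it: term 3 = %·^^ = %^^.
So term 8 is %^^%%^^%^^%%^^%%^^·%^^%%^^%^^%.

%^^%%^^%^^%%^^%%^^%^^%%^^%^^%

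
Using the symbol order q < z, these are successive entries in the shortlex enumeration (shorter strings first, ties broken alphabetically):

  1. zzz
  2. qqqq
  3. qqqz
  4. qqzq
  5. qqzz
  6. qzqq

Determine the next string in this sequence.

The successor of qzqq increments the rightmost position that isn't already z and resets every position after it to q.

qzqz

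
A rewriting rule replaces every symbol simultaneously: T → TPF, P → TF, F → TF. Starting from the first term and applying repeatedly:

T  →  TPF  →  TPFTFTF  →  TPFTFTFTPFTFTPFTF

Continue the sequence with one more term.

Rewriting the 17 symbols of TPFTFTFTPFTFTPFTF one by one yields TPF TF TF TPF TF TPF TF TPF TF TF TPF TF TPF TF TF TPF TF; concatenated:

TPFTFTFTPFTFTPFTFTPFTFTFTPFTFTPFTFTFTPFTF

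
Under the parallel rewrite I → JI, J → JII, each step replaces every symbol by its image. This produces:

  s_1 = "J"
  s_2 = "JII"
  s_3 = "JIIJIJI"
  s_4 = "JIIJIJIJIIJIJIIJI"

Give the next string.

φ(JIIJIJIJIIJIJIIJI) expands symbol-by-symbol to JII JI JI JII JI JII JI JII JI JI JII JI JII JI JI JII JI; joining the 17 pieces gives the next term.

JIIJIJIJIIJIJIIJIJIIJIJIJIIJIJIIJIJIJIIJI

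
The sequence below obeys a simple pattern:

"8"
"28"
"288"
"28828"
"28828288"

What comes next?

From term 3 onward, concatenate the last term with the second-to-last: 28·8 = 288, 288·28 = 28828, …
The next term joins 28828288 and 28828.

2882828828828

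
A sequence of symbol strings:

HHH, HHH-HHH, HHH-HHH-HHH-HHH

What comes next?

Every step duplicates the string with '-' between the halves.
One more doubling of HHH-HHH-HHH-HHH gives the answer.

HHH-HHH-HHH-HHH-HHH-HHH-HHH-HHH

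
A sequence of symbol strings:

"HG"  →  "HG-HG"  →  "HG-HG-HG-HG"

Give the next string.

Each string is two copies of the previous one joined by '-'.
One more doubling of HG-HG-HG-HG gives the answer.

HG-HG-HG-HG-HG-HG-HG-HG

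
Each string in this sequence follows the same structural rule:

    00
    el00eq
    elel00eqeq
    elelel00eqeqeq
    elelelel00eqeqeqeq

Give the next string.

elelelelel00eqeqeqeqeq

Each term wraps the previous one in el on the left and eq on the right.
One more step from elelelel00eqeqeqeq gives the answer.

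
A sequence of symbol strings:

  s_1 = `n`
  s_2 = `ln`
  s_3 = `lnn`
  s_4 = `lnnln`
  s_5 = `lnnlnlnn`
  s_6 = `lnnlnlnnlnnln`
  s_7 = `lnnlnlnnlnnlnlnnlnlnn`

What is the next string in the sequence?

lnnlnlnnlnnlnlnnlnlnnlnnlnlnnlnnln

From term 3 onward, concatenate the last term with the second-to-last: ln·n = lnn, lnn·ln = lnnln, …
The next term joins lnnlnlnnlnnlnlnnlnlnn and lnnlnlnnlnnln.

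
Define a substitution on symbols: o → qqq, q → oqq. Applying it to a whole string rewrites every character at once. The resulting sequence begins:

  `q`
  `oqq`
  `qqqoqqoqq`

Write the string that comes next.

oqqoqqoqqqqqoqqoqqqqqoqqoqq

Apply φ to qqqoqqoqq symbol by symbol: q→oqq, q→oqq, q→oqq, o→qqq, q→oqq, q→oqq, o→qqq, q→oqq, q→oqq; joined: oqq oqq oqq qqq oqq oqq qqq oqq oqq.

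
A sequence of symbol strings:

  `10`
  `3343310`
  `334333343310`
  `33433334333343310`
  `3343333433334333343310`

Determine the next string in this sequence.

The strings grow by a fixed prefix 33433 each time.
One more step from 3343333433334333343310 gives the answer.

334333343333433334333343310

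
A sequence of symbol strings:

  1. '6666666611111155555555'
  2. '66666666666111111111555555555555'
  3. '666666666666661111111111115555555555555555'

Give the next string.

6666666666666666611111111111111155555555555555555555

Term n consists of 3n+2 6's, followed by 3n 1's, followed by 4n 5's, where the shown terms are n = 2, 3, 4.
Setting n = 5 gives 17, 15, 20 characters in each block.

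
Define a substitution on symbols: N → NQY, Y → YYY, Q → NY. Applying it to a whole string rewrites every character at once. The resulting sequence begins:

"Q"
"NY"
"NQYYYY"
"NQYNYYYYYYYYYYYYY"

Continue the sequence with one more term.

NQYNYYYYNQYYYYYYYYYYYYYYYYYYYYYYYYYYYYYYYYYYYYYYYY

Replace each of the 17 characters of NQYNYYYYYYYYYYYYY in place — NQY NY YYY NQY YYY YYY YYY YYY YYY YYY YYY YYY YYY YYY YYY YYY YYY — and concatenate.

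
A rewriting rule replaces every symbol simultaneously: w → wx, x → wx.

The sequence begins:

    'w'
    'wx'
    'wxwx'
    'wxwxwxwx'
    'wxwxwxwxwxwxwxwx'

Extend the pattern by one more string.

Rewriting the 16 symbols of wxwxwxwxwxwxwxwx one by one yields wx wx wx wx wx wx wx wx wx wx wx wx wx wx wx wx; concatenated:

wxwxwxwxwxwxwxwxwxwxwxwxwxwxwxwx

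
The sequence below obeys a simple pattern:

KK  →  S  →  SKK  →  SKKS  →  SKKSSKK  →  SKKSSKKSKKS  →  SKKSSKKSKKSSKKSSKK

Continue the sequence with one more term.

Each term (from the third on) is the previous term followed by the one before it: term 3 = S·KK = SKK.
The next term joins SKKSSKKSKKSSKKSSKK and SKKSSKKSKKS.

SKKSSKKSKKSSKKSSKKSKKSSKKSKKS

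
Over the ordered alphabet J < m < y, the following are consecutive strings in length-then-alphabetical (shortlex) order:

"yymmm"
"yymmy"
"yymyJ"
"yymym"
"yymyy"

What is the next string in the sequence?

The successor of yymyy increments the rightmost position that isn't already y and resets every position after it to J.

yyyJJ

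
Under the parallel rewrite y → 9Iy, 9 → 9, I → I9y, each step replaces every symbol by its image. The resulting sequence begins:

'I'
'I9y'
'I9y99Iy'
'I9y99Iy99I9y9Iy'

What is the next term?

Applying the rule to each of the 15 symbols of I9y99Iy99I9y9Iy gives the pieces I9y 9 9Iy 9 9 I9y 9Iy 9 9 I9y 9 9Iy 9 I9y 9Iy, which concatenate to the answer.

I9y99Iy99I9y9Iy99I9y99Iy9I9y9Iy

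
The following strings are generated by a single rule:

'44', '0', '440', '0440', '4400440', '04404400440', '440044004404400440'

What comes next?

04404400440440044004404400440

This is a Fibonacci-style word recurrence s(k) = s(k−2)·s(k−1): e.g. 44·0 = 440.
Continuing: 04404400440 · 440044004404400440 gives term 8.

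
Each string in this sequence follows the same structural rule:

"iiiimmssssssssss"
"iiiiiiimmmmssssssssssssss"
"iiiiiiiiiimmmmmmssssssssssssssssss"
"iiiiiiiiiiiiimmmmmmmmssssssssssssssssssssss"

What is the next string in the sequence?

Term n consists of 3n-2 i's, followed by 2n-2 m's, followed by 4n+2 s's, where the shown terms are n = 2, 3, 4, 5.
For the next term, n = 6, so the run lengths are 16, 10, 26.

iiiiiiiiiiiiiiiimmmmmmmmmmssssssssssssssssssssssssss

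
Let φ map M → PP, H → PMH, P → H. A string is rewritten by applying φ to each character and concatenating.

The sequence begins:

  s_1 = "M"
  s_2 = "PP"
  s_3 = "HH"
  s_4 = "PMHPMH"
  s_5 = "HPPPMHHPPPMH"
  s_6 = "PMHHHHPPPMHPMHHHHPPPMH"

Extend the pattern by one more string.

φ(PMHHHHPPPMHPMHHHHPPPMH) expands symbol-by-symbol to H PP PMH PMH PMH PMH H H H PP PMH H PP PMH PMH PMH PMH H H H PP PMH; joining the 22 pieces gives the next term.

HPPPMHPMHPMHPMHHHHPPPMHHPPPMHPMHPMHPMHHHHPPPMH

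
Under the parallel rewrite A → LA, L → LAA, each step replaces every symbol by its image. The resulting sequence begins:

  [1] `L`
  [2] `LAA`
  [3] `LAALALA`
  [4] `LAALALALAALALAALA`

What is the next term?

Applying the rule to each of the 17 symbols of LAALALALAALALAALA gives the pieces LAA LA LA LAA LA LAA LA LAA LA LA LAA LA LAA LA LA LAA LA, which concatenate to the answer.

LAALALALAALALAALALAALALALAALALAALALALAALA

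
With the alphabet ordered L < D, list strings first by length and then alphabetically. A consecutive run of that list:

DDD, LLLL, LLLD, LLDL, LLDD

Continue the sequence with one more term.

LDLL

Treat LLDD as a base-2 numeral over the given alphabet and add one, carrying through any trailing D's.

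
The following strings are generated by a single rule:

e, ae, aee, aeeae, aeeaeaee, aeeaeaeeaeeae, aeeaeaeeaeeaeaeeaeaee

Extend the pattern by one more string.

Each term (from the third on) is the previous term followed by the one before it: term 3 = ae·e = aee.
The next term joins aeeaeaeeaeeaeaeeaeaee and aeeaeaeeaeeae.

aeeaeaeeaeeaeaeeaeaeeaeeaeaeeaeeae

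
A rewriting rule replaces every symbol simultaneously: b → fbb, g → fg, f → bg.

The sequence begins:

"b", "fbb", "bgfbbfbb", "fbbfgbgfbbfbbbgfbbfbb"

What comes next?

bgfbbfbbbgfgfbbfgbgfbbfbbbgfbbfbbfbbfgbgfbbfbbbgfbbfbb

Replace each of the 21 characters of fbbfgbgfbbfbbbgfbbfbb in place — bg fbb fbb bg fg fbb fg bg fbb fbb bg fbb fbb fbb fg bg fbb fbb bg fbb fbb — and concatenate.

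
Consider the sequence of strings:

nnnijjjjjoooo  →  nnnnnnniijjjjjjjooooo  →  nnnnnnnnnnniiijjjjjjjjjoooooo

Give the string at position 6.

Each string has the form n^{4n-1} i^{n} j^{2n+3} o^{n+3} (n = 1, 2, …).
At n = 6 the blocks have lengths 23, 6, 15, 9.

nnnnnnnnnnnnnnnnnnnnnnniiiiiijjjjjjjjjjjjjjjooooooooo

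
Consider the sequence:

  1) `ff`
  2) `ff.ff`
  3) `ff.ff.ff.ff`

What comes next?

Each string is two copies of the previous one joined by '.'.
Doubling ff.ff.ff.ff with '.' between the halves:

ff.ff.ff.ff.ff.ff.ff.ff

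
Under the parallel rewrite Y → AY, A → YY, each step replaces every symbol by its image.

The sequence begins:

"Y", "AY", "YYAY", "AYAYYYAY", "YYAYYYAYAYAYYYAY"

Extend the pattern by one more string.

Replace each of the 16 characters of YYAYYYAYAYAYYYAY in place — AY AY YY AY AY AY YY AY YY AY YY AY AY AY YY AY — and concatenate.

AYAYYYAYAYAYYYAYYYAYYYAYAYAYYYAY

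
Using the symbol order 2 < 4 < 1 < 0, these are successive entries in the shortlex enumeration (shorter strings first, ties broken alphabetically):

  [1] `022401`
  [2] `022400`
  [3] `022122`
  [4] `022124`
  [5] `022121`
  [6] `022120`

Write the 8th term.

Continuing the enumeration 2 steps past 022120: 022120 → 022142 → (answer).

022144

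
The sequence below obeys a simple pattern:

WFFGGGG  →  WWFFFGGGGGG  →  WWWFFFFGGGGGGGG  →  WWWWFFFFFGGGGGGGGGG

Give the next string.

WWWWWFFFFFFGGGGGGGGGGGG

Reading off run lengths: W runs 1, 2, 3, 4; F runs 2, 3, 4, 5; G runs 4, 6, 8, 10 — each is linear in n, where the shown terms are n = 2, 3, 4, 5.
Setting n = 6 gives 5, 6, 12 characters in each block.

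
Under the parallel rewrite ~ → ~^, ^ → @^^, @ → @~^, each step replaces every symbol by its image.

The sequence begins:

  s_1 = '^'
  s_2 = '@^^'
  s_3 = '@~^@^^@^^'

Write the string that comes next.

@~^~^@^^@~^@^^@^^@~^@^^@^^

Rewriting each symbol of @~^@^^@^^: @→@~^, ~→~^, ^→@^^, @→@~^, ^→@^^, ^→@^^, @→@~^, ^→@^^, ^→@^^, which concatenates to @~^ ~^ @^^ @~^ @^^ @^^ @~^ @^^ @^^.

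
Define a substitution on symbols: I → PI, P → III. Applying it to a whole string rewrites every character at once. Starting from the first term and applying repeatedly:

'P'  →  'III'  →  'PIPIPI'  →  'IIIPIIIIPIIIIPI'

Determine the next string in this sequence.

Applying the rule to each of the 15 symbols of IIIPIIIIPIIIIPI gives the pieces PI PI PI III PI PI PI PI III PI PI PI PI III PI, which concatenate to the answer.

PIPIPIIIIPIPIPIPIIIIPIPIPIPIIIIPI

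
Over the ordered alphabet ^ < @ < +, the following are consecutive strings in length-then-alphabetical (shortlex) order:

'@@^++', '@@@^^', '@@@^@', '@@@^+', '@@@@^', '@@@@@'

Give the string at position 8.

Continuing the enumeration 2 steps past @@@@@: @@@@@ → @@@@+ → (answer).

@@@+^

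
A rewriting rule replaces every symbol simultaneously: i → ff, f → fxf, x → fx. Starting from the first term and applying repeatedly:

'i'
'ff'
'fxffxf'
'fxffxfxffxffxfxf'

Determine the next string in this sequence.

fxffxfxffxffxfxffxfxffxffxfxffxffxfxffxfxf

Applying the rule to each of the 16 symbols of fxffxfxffxffxfxf gives the pieces fxf fx fxf fxf fx fxf fx fxf fxf fx fxf fxf fx fxf fx fxf, which concatenate to the answer.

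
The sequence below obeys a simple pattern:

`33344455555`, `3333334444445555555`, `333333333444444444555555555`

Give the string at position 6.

333333333333333333444444444444444444555555555555555

Each string has the form 3^{3n} 4^{3n} 5^{2n+3} (n = 1, 2, …).
At n = 6 the blocks have lengths 18, 18, 15.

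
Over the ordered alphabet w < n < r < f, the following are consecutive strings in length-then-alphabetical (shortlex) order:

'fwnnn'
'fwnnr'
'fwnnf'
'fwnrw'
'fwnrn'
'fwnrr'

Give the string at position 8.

Advancing 2 positions from fwnrr through fwnrr → fwnrf reaches term 8.

fwnfw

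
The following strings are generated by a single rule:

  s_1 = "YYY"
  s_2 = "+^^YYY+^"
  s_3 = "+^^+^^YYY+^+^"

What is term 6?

+^^+^^+^^+^^+^^YYY+^+^+^+^+^

Each term wraps the previous one in +^^ on the left and +^ on the right.
From +^^+^^YYY+^+^, 3 further steps: +^^+^^YYY+^+^ → +^^+^^+^^YYY+^+^+^ → +^^+^^+^^+^^YYY+^+^+^+^ → (answer).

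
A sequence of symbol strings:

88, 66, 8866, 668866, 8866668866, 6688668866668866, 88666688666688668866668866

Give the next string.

Each term (from the third on) is the two preceding terms concatenated in order: term 3 = 88·66 = 8866.
The next term joins 6688668866668866 and 88666688666688668866668866.

668866886666886688666688666688668866668866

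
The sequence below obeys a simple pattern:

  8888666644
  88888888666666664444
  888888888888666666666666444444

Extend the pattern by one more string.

Term n consists of 4n 8's, followed by 4n 6's, followed by 2n 4's (n = 1, 2, …).
For the next term, n = 4, so the run lengths are 16, 16, 8.

8888888888888888666666666666666644444444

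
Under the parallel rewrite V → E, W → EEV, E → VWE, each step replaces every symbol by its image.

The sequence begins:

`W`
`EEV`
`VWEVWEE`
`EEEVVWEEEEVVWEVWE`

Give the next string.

VWEVWEVWEEEEEVVWEVWEVWEVWEEEEEVVWEEEEVVWE

Replace each of the 17 characters of EEEVVWEEEEVVWEVWE in place — VWE VWE VWE E E EEV VWE VWE VWE VWE E E EEV VWE E EEV VWE — and concatenate.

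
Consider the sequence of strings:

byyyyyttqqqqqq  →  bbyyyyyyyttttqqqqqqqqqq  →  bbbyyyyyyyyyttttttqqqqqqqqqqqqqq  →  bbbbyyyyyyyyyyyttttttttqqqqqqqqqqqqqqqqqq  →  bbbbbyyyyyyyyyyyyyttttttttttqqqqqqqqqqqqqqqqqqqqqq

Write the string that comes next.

Term n consists of n b's, followed by 2n+3 y's, followed by 2n t's, followed by 4n+2 q's (n = 1, 2, …).
For the next term, n = 6, so the run lengths are 6, 15, 12, 26.

bbbbbbyyyyyyyyyyyyyyyttttttttttttqqqqqqqqqqqqqqqqqqqqqqqqqq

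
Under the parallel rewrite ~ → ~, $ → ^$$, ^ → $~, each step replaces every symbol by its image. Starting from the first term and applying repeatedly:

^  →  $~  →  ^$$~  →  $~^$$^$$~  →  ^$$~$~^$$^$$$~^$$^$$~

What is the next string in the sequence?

$~^$$^$$~^$$~$~^$$^$$$~^$$^$$^$$~$~^$$^$$$~^$$^$$~

φ(^$$~$~^$$^$$$~^$$^$$~) expands symbol-by-symbol to $~ ^$$ ^$$ ~ ^$$ ~ $~ ^$$ ^$$ $~ ^$$ ^$$ ^$$ ~ $~ ^$$ ^$$ $~ ^$$ ^$$ ~; joining the 21 pieces gives the next term.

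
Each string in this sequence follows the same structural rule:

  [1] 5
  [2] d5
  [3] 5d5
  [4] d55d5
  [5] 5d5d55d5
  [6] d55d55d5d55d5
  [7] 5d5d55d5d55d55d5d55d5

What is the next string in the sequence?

d55d55d5d55d55d5d55d5d55d55d5d55d5

Each term (from the third on) is the two preceding terms concatenated in order: term 3 = 5·d5 = 5d5.
Continuing: d55d55d5d55d5 · 5d5d55d5d55d55d5d55d5 gives term 8.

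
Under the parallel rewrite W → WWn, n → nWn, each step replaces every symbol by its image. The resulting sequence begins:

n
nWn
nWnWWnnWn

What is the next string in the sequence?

Apply φ to nWnWWnnWn symbol by symbol: n→nWn, W→WWn, n→nWn, W→WWn, W→WWn, n→nWn, n→nWn, W→WWn, n→nWn; joined: nWn WWn nWn WWn WWn nWn nWn WWn nWn.

nWnWWnnWnWWnWWnnWnnWnWWnnWn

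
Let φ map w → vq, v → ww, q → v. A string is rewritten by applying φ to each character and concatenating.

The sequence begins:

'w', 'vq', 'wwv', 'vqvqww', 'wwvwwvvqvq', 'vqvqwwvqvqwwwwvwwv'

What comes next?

φ(vqvqwwvqvqwwwwvwwv) expands symbol-by-symbol to ww v ww v vq vq ww v ww v vq vq vq vq ww vq vq ww; joining the 18 pieces gives the next term.

wwvwwvvqvqwwvwwvvqvqvqvqwwvqvqww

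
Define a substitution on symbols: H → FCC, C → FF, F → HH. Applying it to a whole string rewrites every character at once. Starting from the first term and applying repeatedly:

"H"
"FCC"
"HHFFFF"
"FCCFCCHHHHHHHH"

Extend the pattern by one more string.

Rewriting the 14 symbols of FCCFCCHHHHHHHH one by one yields HH FF FF HH FF FF FCC FCC FCC FCC FCC FCC FCC FCC; concatenated:

HHFFFFHHFFFFFCCFCCFCCFCCFCCFCCFCCFCC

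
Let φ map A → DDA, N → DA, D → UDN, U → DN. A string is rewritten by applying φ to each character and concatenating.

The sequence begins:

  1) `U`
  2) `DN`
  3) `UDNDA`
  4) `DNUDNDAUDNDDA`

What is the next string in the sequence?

φ(DNUDNDAUDNDDA) expands symbol-by-symbol to UDN DA DN UDN DA UDN DDA DN UDN DA UDN UDN DDA; joining the 13 pieces gives the next term.

UDNDADNUDNDAUDNDDADNUDNDAUDNUDNDDA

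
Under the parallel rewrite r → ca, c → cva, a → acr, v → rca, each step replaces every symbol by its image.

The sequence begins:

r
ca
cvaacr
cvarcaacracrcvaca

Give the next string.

Applying the rule to each of the 17 symbols of cvarcaacracrcvaca gives the pieces cva rca acr ca cva acr acr cva ca acr cva ca cva rca acr cva acr, which concatenate to the answer.

cvarcaacrcacvaacracrcvacaacrcvacacvarcaacrcvaacr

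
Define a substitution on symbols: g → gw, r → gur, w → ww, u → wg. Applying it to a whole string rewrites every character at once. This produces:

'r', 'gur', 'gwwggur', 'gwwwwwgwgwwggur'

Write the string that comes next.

Applying the rule to each of the 15 symbols of gwwwwwgwgwwggur gives the pieces gw ww ww ww ww ww gw ww gw ww ww gw gw wg gur, which concatenate to the answer.

gwwwwwwwwwwwgwwwgwwwwwgwgwwggur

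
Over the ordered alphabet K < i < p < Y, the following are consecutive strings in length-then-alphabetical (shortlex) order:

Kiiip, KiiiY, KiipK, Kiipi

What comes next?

Kiipp

Treat Kiipi as a base-4 numeral over the given alphabet and add one, carrying through any trailing Y's.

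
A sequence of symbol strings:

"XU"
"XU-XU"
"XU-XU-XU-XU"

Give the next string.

XU-XU-XU-XU-XU-XU-XU-XU

s(k+1) = s(k)·-·s(k) — each term doubles the last with '-' between the halves.
So the next term is two copies of XU-XU-XU-XU with '-' between the halves.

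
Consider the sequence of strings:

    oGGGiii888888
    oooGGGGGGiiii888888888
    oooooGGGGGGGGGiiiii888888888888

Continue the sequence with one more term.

Each string has the form o^{2n-1} G^{3n} i^{n+2} 8^{3n+3} (n = 1, 2, …).
At n = 4 the blocks have lengths 7, 12, 6, 15.

oooooooGGGGGGGGGGGGiiiiii888888888888888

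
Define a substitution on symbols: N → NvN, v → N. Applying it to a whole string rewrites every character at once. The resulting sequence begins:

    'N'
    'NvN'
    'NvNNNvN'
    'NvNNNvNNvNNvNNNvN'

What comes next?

φ(NvNNNvNNvNNvNNNvN) expands symbol-by-symbol to NvN N NvN NvN NvN N NvN NvN N NvN NvN N NvN NvN NvN N NvN; joining the 17 pieces gives the next term.

NvNNNvNNvNNvNNNvNNvNNNvNNvNNNvNNvNNvNNNvN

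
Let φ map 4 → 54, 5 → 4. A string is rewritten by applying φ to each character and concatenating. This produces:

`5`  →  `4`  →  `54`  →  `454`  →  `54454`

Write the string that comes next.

Apply φ to 54454 symbol by symbol: 5→4, 4→54, 4→54, 5→4, 4→54; joined: 4 54 54 4 54.

45454454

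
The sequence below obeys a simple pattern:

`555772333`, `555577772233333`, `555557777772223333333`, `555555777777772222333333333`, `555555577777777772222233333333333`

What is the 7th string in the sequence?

Reading off run lengths: 5 runs 3, 4, 5, 6, 7; 7 runs 2, 4, 6, 8, 10; 2 runs 1, 2, 3, 4, 5; 3 runs 3, 5, 7, 9, 11 — each is linear in n (n = 1, 2, …).
At n = 7 the blocks have lengths 9, 14, 7, 15.

555555555777777777777772222222333333333333333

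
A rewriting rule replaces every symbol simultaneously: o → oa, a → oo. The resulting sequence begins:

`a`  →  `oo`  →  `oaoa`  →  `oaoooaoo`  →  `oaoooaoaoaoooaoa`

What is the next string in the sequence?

Applying the rule to each of the 16 symbols of oaoooaoaoaoooaoa gives the pieces oa oo oa oa oa oo oa oo oa oo oa oa oa oo oa oo, which concatenate to the answer.

oaoooaoaoaoooaoooaoooaoaoaoooaoo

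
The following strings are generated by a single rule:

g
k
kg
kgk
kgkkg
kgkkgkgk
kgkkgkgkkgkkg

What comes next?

kgkkgkgkkgkkgkgkkgkgk

Each term (from the third on) is the previous term followed by the one before it: term 3 = k·g = kg.
So term 8 is kgkkgkgkkgkkg·kgkkgkgk.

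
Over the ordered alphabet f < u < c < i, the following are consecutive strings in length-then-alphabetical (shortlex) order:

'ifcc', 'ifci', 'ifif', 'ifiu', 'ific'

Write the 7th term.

iuff

Continuing the enumeration 2 steps past ific: ific → ifii → (answer).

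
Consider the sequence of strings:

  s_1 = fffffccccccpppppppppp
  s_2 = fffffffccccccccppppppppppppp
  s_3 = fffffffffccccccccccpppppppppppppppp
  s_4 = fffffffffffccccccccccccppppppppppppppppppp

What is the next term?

fffffffffffffccccccccccccccpppppppppppppppppppppp

Each string has the form f^{2n-1} c^{2n} p^{3n+1}, where the shown terms are n = 3, 4, 5, 6.
For the next term, n = 7, so the run lengths are 13, 14, 22.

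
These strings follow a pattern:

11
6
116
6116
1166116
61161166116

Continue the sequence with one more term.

116611661161166116

This is a Fibonacci-style word recurrence s(k) = s(k−2)·s(k−1): e.g. 11·6 = 116.
The next term joins 1166116 and 61161166116.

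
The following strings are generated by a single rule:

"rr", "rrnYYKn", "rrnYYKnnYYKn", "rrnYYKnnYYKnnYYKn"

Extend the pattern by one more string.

Each term is the previous one with nYYKn appended.
Applying this once more to rrnYYKnnYYKnnYYKn:

rrnYYKnnYYKnnYYKnnYYKn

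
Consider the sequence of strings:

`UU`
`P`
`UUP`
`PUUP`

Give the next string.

From term 3 onward, concatenate the second-to-last term with the last: UU·P = UUP, P·UUP = PUUP, …
The next term joins UUP and PUUP.

UUPPUUP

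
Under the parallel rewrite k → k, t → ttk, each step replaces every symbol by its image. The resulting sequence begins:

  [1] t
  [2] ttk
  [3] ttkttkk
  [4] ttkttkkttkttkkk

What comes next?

φ(ttkttkkttkttkkk) expands symbol-by-symbol to ttk ttk k ttk ttk k k ttk ttk k ttk ttk k k k; joining the 15 pieces gives the next term.

ttkttkkttkttkkkttkttkkttkttkkkk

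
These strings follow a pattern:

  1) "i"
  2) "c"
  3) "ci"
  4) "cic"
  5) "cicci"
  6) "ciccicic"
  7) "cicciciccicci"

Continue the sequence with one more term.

cicciciccicciciccicic

From term 3 onward, concatenate the last term with the second-to-last: c·i = ci, ci·c = cic, …
Continuing: cicciciccicci · ciccicic gives term 8.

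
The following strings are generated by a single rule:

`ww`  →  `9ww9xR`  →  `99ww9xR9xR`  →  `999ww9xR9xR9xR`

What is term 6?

99999ww9xR9xR9xR9xR9xR

Each term wraps the previous one in 9 on the left and 9xR on the right.
From 999ww9xR9xR9xR, 2 further steps: 999ww9xR9xR9xR → 9999ww9xR9xR9xR9xR → (answer).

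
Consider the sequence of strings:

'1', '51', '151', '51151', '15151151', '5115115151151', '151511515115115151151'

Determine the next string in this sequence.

From term 3 onward, concatenate the second-to-last term with the last: 1·51 = 151, 51·151 = 51151, …
The next term joins 5115115151151 and 151511515115115151151.

5115115151151151511515115115151151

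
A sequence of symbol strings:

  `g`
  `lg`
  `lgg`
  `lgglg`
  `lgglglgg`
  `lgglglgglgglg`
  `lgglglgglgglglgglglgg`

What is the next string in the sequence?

Each term (from the third on) is the previous term followed by the one before it: term 3 = lg·g = lgg.
So term 8 is lgglglgglgglglgglglgg·lgglglgglgglg.

lgglglgglgglglgglglgglgglglgglgglg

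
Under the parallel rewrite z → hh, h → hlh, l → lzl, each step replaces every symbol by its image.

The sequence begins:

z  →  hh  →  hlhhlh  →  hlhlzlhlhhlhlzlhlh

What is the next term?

hlhlzlhlhlzlhhlzlhlhlzlhlhhlhlzlhlhlzlhhlzlhlhlzlhlh

Replace each of the 18 characters of hlhlzlhlhhlhlzlhlh in place — hlh lzl hlh lzl hh lzl hlh lzl hlh hlh lzl hlh lzl hh lzl hlh lzl hlh — and concatenate.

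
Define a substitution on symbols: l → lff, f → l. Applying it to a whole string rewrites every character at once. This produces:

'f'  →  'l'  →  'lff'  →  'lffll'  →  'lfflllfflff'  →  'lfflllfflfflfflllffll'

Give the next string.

φ(lfflllfflfflfflllffll) expands symbol-by-symbol to lff l l lff lff lff l l lff l l lff l l lff lff lff l l lff lff; joining the 21 pieces gives the next term.

lfflllfflfflfflllfflllfflllfflfflfflllfflff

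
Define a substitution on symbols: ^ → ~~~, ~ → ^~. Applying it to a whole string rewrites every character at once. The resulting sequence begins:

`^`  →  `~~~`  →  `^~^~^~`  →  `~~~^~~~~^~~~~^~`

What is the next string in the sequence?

^~^~^~~~~^~^~^~^~~~~^~^~^~^~~~~^~

φ(~~~^~~~~^~~~~^~) expands symbol-by-symbol to ^~ ^~ ^~ ~~~ ^~ ^~ ^~ ^~ ~~~ ^~ ^~ ^~ ^~ ~~~ ^~; joining the 15 pieces gives the next term.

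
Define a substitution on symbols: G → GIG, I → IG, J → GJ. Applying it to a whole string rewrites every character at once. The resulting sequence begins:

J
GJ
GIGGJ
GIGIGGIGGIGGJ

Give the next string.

Applying the rule to each of the 13 symbols of GIGIGGIGGIGGJ gives the pieces GIG IG GIG IG GIG GIG IG GIG GIG IG GIG GIG GJ, which concatenate to the answer.

GIGIGGIGIGGIGGIGIGGIGGIGIGGIGGIGGJ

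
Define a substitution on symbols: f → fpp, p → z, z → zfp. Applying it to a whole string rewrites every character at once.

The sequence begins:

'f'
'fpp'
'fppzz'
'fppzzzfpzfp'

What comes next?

Expanding fppzzzfpzfp: f→fpp, p→z, p→z, z→zfp, z→zfp, z→zfp, f→fpp, p→z, z→zfp, f→fpp, p→z. Concatenated: fpp z z zfp zfp zfp fpp z zfp fpp z.

fppzzzfpzfpzfpfppzzfpfppz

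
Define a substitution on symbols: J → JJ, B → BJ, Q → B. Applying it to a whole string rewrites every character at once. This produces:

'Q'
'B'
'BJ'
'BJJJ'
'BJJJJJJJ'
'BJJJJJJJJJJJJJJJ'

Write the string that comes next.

φ(BJJJJJJJJJJJJJJJ) expands symbol-by-symbol to BJ JJ JJ JJ JJ JJ JJ JJ JJ JJ JJ JJ JJ JJ JJ JJ; joining the 16 pieces gives the next term.

BJJJJJJJJJJJJJJJJJJJJJJJJJJJJJJJ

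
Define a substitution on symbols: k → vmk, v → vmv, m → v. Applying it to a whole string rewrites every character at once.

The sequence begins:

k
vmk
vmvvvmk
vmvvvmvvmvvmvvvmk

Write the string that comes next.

vmvvvmvvmvvmvvvmvvmvvvmvvmvvvmvvmvvmvvvmk

φ(vmvvvmvvmvvmvvvmk) expands symbol-by-symbol to vmv v vmv vmv vmv v vmv vmv v vmv vmv v vmv vmv vmv v vmk; joining the 17 pieces gives the next term.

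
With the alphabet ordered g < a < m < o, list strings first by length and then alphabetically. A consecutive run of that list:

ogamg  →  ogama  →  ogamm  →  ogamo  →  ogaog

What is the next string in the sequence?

The successor of ogaog increments the rightmost position that isn't already o and resets every position after it to g.

ogaoa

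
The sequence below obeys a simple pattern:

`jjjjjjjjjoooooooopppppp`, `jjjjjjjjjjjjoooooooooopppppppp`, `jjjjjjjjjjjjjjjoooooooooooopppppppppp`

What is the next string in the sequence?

Each string has the form j^{3n} o^{2n+2} p^{2n}, where the shown terms are n = 3, 4, 5.
For the next term, n = 6, so the run lengths are 18, 14, 12.

jjjjjjjjjjjjjjjjjjoooooooooooooopppppppppppp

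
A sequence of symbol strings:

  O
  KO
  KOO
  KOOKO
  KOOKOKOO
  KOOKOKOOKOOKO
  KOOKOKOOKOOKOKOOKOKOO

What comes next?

KOOKOKOOKOOKOKOOKOKOOKOOKOKOOKOOKO

This is a Fibonacci-style word recurrence s(k) = s(k−1)·s(k−2): e.g. KO·O = KOO.
The next term joins KOOKOKOOKOOKOKOOKOKOO and KOOKOKOOKOOKO.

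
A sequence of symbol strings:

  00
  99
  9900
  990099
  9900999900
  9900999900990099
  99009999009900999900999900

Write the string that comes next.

990099990099009999009999009900999900990099

This is a Fibonacci-style word recurrence s(k) = s(k−1)·s(k−2): e.g. 99·00 = 9900.
So term 8 is 99009999009900999900999900·9900999900990099.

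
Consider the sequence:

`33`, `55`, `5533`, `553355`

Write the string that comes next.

5533555533

From term 3 onward, concatenate the last term with the second-to-last: 55·33 = 5533, 5533·55 = 553355, …
The next term joins 553355 and 5533.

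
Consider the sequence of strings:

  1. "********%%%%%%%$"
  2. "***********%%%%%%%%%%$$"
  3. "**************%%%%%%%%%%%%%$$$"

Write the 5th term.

Each string has the form *^{3n-1} %^{3n-2} $^{n-2}, where the shown terms are n = 3, 4, 5.
At n = 7 the blocks have lengths 20, 19, 5.

********************%%%%%%%%%%%%%%%%%%%$$$$$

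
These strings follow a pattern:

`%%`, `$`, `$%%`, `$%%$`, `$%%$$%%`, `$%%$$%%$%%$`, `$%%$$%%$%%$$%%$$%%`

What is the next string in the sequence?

$%%$$%%$%%$$%%$$%%$%%$$%%$%%$

This is a Fibonacci-style word recurrence s(k) = s(k−1)·s(k−2): e.g. $·%% = $%%.
The next term joins $%%$$%%$%%$$%%$$%% and $%%$$%%$%%$.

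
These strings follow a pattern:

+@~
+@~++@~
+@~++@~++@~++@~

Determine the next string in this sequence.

+@~++@~++@~++@~++@~++@~++@~++@~

s(k+1) = s(k)·+·s(k) — each term doubles the last with '+' between the halves.
One more doubling of +@~++@~++@~++@~ gives the answer.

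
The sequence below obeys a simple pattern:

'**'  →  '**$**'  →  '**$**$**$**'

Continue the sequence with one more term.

Every step duplicates the string with '$' between the halves.
Doubling **$**$**$** with '$' between the halves:

**$**$**$**$**$**$**$**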